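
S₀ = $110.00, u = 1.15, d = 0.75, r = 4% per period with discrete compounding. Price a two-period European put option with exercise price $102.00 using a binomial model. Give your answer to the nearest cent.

Risk-neutral probability p = (1 + 0.04 − 0.75)/(1.15 − 0.75) = 0.2900/0.4000 = 0.7250
Terminal stock prices: S_uu = 145.5, S_ud = 94.87, S_dd = 61.88
Terminal payoffs (K − S): max(-43.47, 0) = 0, max(7.125, 0) = 7.125, max(40.12, 0) = 40.12
Node u (S = 126.5): V_u = 1/1.04·[0.7250·0.0000 + 0.2750·7.1250] = 1.8840
Node d (S = 82.5): V_d = 1/1.04·[0.7250·7.1250 + 0.2750·40.1250] = 15.5769
Node 0 (S = 110): V_0 = 1/1.04·[0.7250·1.8840 + 0.2750·15.5769] = 5.4323

$5.43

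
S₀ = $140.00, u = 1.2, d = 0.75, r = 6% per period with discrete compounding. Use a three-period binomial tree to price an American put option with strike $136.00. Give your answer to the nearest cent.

$11.42

Risk-neutral probability p = (1 + 0.06 − 0.75)/(1.2 − 0.75) = 0.3100/0.4500 = 0.6889
Terminal stock prices: S_uuu = 241.9, S_uud = 151.2, S_udd = 94.5, S_ddd = 59.06
Terminal payoffs (K − S): max(-105.9, 0) = 0, max(-15.2, 0) = 0, max(41.5, 0) = 41.5, max(76.94, 0) = 76.94
Node uu (S = 201.6): continuation = 1/1.06·[0.6889·0.0000 + 0.3111·0.0000] = 0.0000; exercise value = 0.0000 ≤ continuation, so V_uu = 0.0000
Node ud (S = 126): continuation = 1/1.06·[0.6889·0.0000 + 0.3111·41.5000] = 12.1803; exercise value = 10.0000 ≤ continuation, so V_ud = 12.1803
Node dd (S = 78.75): continuation = 1/1.06·[0.6889·41.5000 + 0.3111·76.9375] = 49.5519; exercise value = 57.2500 > continuation, so V_dd = 57.2500 (exercise)
Node u (S = 168): continuation = 1/1.06·[0.6889·0.0000 + 0.3111·12.1803] = 3.5749; exercise value = 0.0000 ≤ continuation, so V_u = 3.5749
Node d (S = 105): continuation = 1/1.06·[0.6889·12.1803 + 0.3111·57.2500] = 24.7188; exercise value = 31.0000 > continuation, so V_d = 31.0000 (exercise)
Node 0 (S = 140): continuation = 1/1.06·[0.6889·3.5749 + 0.3111·31.0000] = 11.4219; exercise value = 0.0000 ≤ continuation, so V_0 = 11.4219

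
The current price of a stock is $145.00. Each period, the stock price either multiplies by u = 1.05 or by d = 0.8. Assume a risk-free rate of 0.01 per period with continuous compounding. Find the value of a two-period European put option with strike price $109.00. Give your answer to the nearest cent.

$0.41

Risk-neutral probability p = (e^0.01 − 0.8)/(1.05 − 0.8) = 0.2101/0.2500 = 0.8402
Terminal stock prices: S_uu = 159.9, S_ud = 121.8, S_dd = 92.8
Terminal payoffs (K − S): max(-50.86, 0) = 0, max(-12.8, 0) = 0, max(16.2, 0) = 16.2
Node u (S = 152.2): V_u = e^(−0.01)·[0.8402·0.0000 + 0.1598·0.0000] = 0.0000
Node d (S = 116): V_d = e^(−0.01)·[0.8402·0.0000 + 0.1598·16.2000] = 2.5630
Node 0 (S = 145): V_0 = e^(−0.01)·[0.8402·0.0000 + 0.1598·2.5630] = 0.4055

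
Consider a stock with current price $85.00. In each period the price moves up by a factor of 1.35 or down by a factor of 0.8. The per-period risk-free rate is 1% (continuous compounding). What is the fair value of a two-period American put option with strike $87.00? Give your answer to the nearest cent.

Risk-neutral probability p = (e^0.01 − 0.8)/(1.35 − 0.8) = 0.2101/0.5500 = 0.3819
Terminal stock prices: S_uu = 154.9, S_ud = 91.8, S_dd = 54.4
Terminal payoffs (K − S): max(-67.91, 0) = 0, max(-4.8, 0) = 0, max(32.6, 0) = 32.6
Node u (S = 114.8): continuation = e^(−0.01)·[0.3819·0.0000 + 0.6181·0.0000] = 0.0000; exercise value = 0.0000 ≤ continuation, so V_u = 0.0000
Node d (S = 68): continuation = e^(−0.01)·[0.3819·0.0000 + 0.6181·32.6000] = 19.9493; exercise value = 19.0000 ≤ continuation, so V_d = 19.9493
Node 0 (S = 85): continuation = e^(−0.01)·[0.3819·0.0000 + 0.6181·19.9493] = 12.2078; exercise value = 2.0000 ≤ continuation, so V_0 = 12.2078

$12.21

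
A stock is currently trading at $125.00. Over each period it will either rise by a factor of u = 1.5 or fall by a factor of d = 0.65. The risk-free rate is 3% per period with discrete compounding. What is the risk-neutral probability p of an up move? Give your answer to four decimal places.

Risk-neutral probability p = (1 + 0.03 − 0.65)/(1.5 − 0.65) = 0.3800/0.8500 = 0.4471

p = 0.4471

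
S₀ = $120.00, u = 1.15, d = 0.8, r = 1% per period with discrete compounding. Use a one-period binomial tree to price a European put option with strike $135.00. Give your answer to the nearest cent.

$15.45

Risk-neutral probability p = (1 + 0.01 − 0.8)/(1.15 − 0.8) = 0.2100/0.3500 = 0.6000
Terminal stock prices: S_u = 138, S_d = 96
Terminal payoffs (K − S): max(-3, 0) = 0, max(39, 0) = 39
Node 0 (S = 120): V_0 = 1/1.01·[0.6000·0.0000 + 0.4000·39.0000] = 15.4455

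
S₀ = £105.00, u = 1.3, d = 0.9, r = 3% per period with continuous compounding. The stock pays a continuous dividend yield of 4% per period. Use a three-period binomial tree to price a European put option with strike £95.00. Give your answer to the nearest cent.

£7.85

Per-period risk-free factor R = e^0.03 = 1.0305; dividend-adjusted growth = e^(0.03−0.04) = 0.9900.
Risk-neutral probability p = (0.9900 − 0.9)/(1.3 − 0.9) = 0.0900/0.4000 = 0.2251
Terminal stock prices: S_uuu = 230.7, S_uud = 159.7, S_udd = 110.6, S_ddd = 76.55
Terminal payoffs (K − S): max(-135.7, 0) = 0, max(-64.71, 0) = 0, max(-15.57, 0) = 0, max(18.45, 0) = 18.45
Node uu (S = 177.5): V_uu = e^(−0.03)·[0.2251·0.0000 + 0.7749·0.0000] = 0.0000
Node ud (S = 122.9): V_ud = e^(−0.03)·[0.2251·0.0000 + 0.7749·0.0000] = 0.0000
Node dd (S = 85.05): V_dd = e^(−0.03)·[0.2251·0.0000 + 0.7749·18.4550] = 13.8777
Node u (S = 136.5): V_u = e^(−0.03)·[0.2251·0.0000 + 0.7749·0.0000] = 0.0000
Node d (S = 94.5): V_d = e^(−0.03)·[0.2251·0.0000 + 0.7749·13.8777] = 10.4357
Node 0 (S = 105): V_0 = e^(−0.03)·[0.2251·0.0000 + 0.7749·10.4357] = 7.8474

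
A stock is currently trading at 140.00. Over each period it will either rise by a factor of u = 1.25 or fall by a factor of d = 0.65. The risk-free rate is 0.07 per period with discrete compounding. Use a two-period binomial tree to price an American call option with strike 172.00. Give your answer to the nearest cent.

Risk-neutral probability p = (1 + 0.07 − 0.65)/(1.25 − 0.65) = 0.4200/0.6000 = 0.7000
Terminal stock prices: S_uu = 218.8, S_ud = 113.8, S_dd = 59.15
Terminal payoffs (S − K): max(46.75, 0) = 46.75, max(-58.25, 0) = 0, max(-112.8, 0) = 0
Node u (S = 175): continuation = 1/1.07·[0.7000·46.7500 + 0.3000·0.0000] = 30.5841; exercise value = 3.0000 ≤ continuation, so V_u = 30.5841
Node d (S = 91): continuation = 1/1.07·[0.7000·0.0000 + 0.3000·0.0000] = 0.0000; exercise value = 0.0000 ≤ continuation, so V_d = 0.0000
Node 0 (S = 140): continuation = 1/1.07·[0.7000·30.5841 + 0.3000·0.0000] = 20.0083; exercise value = 0.0000 ≤ continuation, so V_0 = 20.0083

20.01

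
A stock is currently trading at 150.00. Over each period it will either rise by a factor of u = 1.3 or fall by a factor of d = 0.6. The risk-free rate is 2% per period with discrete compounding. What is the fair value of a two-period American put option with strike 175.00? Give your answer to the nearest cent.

Risk-neutral probability p = (1 + 0.02 − 0.6)/(1.3 − 0.6) = 0.4200/0.7000 = 0.6000
Terminal stock prices: S_uu = 253.5, S_ud = 117, S_dd = 54
Terminal payoffs (K − S): max(-78.5, 0) = 0, max(58, 0) = 58, max(121, 0) = 121
Node u (S = 195): continuation = 1/1.02·[0.6000·0.0000 + 0.4000·58.0000] = 22.7451; exercise value = 0.0000 ≤ continuation, so V_u = 22.7451
Node d (S = 90): continuation = 1/1.02·[0.6000·58.0000 + 0.4000·121.0000] = 81.5686; exercise value = 85.0000 > continuation, so V_d = 85.0000 (exercise)
Node 0 (S = 150): continuation = 1/1.02·[0.6000·22.7451 + 0.4000·85.0000] = 46.7128; exercise value = 25.0000 ≤ continuation, so V_0 = 46.7128

46.71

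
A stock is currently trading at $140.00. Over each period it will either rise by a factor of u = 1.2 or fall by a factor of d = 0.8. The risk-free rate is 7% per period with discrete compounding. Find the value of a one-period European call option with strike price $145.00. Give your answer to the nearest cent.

Risk-neutral probability p = (1 + 0.07 − 0.8)/(1.2 − 0.8) = 0.2700/0.4000 = 0.6750
Terminal stock prices: S_u = 168, S_d = 112
Terminal payoffs (S − K): max(23, 0) = 23, max(-33, 0) = 0
Node 0 (S = 140): V_0 = 1/1.07·[0.6750·23.0000 + 0.3250·0.0000] = 14.5093

$14.51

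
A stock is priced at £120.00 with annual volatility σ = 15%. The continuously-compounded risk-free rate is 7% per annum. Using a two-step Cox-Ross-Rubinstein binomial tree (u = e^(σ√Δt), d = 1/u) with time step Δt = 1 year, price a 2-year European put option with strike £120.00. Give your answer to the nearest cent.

CRR parameters: u = e^(σ√Δt) = e^(0.15·√1) = 1.1618, d = 1/u = 0.8607
Per-period rate: rΔt = 0.07·1 = 0.07, so R = e^0.07 = 1.0725
Risk-neutral probability p = (e^0.07 − 0.8607)/(1.1618 − 0.8607) = 0.2118/0.3011 = 0.7034
Terminal stock prices: S_uu = 162, S_ud = 120, S_dd = 88.9
Terminal payoffs (K − S): max(-41.98, 0) = 0, max(0, 0) = 0, max(31.1, 0) = 31.1
Node u (S = 139.4): V_u = e^(−0.07)·[0.7034·0.0000 + 0.2966·0.0000] = 0.0000
Node d (S = 103.3): V_d = e^(−0.07)·[0.7034·0.0000 + 0.2966·31.1018] = 8.6023
Node 0 (S = 120): V_0 = e^(−0.07)·[0.7034·0.0000 + 0.2966·8.6023] = 2.3793

£2.38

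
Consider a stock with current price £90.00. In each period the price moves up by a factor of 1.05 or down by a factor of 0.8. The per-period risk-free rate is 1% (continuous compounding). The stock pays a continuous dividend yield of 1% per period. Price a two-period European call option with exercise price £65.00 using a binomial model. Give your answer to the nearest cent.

Per-period risk-free factor R = e^0.01 = 1.0101; dividend-adjusted growth = e^(0.01−0.01) = 1.0000.
Risk-neutral probability p = (1.0000 − 0.8)/(1.05 − 0.8) = 0.2000/0.2500 = 0.8000
Terminal stock prices: S_uu = 99.23, S_ud = 75.6, S_dd = 57.6
Terminal payoffs (S − K): max(34.23, 0) = 34.23, max(10.6, 0) = 10.6, max(-7.4, 0) = 0
Node u (S = 94.5): V_u = e^(−0.01)·[0.8000·34.2250 + 0.2000·10.6000] = 29.2065
Node d (S = 72): V_d = e^(−0.01)·[0.8000·10.6000 + 0.2000·0.0000] = 8.3956
Node 0 (S = 90): V_0 = e^(−0.01)·[0.8000·29.2065 + 0.2000·8.3956] = 24.7951

£24.80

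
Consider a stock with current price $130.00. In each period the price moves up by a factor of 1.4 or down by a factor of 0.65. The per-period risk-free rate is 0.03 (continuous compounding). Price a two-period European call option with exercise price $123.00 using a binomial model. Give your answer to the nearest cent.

Risk-neutral probability p = (e^0.03 − 0.65)/(1.4 − 0.65) = 0.3805/0.7500 = 0.5073
Terminal stock prices: S_uu = 254.8, S_ud = 118.3, S_dd = 54.93
Terminal payoffs (S − K): max(131.8, 0) = 131.8, max(-4.7, 0) = 0, max(-68.07, 0) = 0
Node u (S = 182): V_u = e^(−0.03)·[0.5073·131.8000 + 0.4927·0.0000] = 64.8826
Node d (S = 84.5): V_d = e^(−0.03)·[0.5073·0.0000 + 0.4927·0.0000] = 0.0000
Node 0 (S = 130): V_0 = e^(−0.03)·[0.5073·64.8826 + 0.4927·0.0000] = 31.9404

$31.94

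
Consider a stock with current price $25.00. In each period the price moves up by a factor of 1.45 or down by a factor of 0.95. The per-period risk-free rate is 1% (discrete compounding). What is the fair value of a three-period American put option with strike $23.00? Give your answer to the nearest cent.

Risk-neutral probability p = (1 + 0.01 − 0.95)/(1.45 − 0.95) = 0.0600/0.5000 = 0.1200
Terminal stock prices: S_uuu = 76.22, S_uud = 49.93, S_udd = 32.72, S_ddd = 21.43
Terminal payoffs (K − S): max(-53.22, 0) = 0, max(-26.93, 0) = 0, max(-9.716, 0) = 0, max(1.566, 0) = 1.566
Node uu (S = 52.56): continuation = 1/1.01·[0.1200·0.0000 + 0.8800·0.0000] = 0.0000; exercise value = 0.0000 ≤ continuation, so V_uu = 0.0000
Node ud (S = 34.44): continuation = 1/1.01·[0.1200·0.0000 + 0.8800·0.0000] = 0.0000; exercise value = 0.0000 ≤ continuation, so V_ud = 0.0000
Node dd (S = 22.56): continuation = 1/1.01·[0.1200·0.0000 + 0.8800·1.5656] = 1.3641; exercise value = 0.4375 ≤ continuation, so V_dd = 1.3641
Node u (S = 36.25): continuation = 1/1.01·[0.1200·0.0000 + 0.8800·0.0000] = 0.0000; exercise value = 0.0000 ≤ continuation, so V_u = 0.0000
Node d (S = 23.75): continuation = 1/1.01·[0.1200·0.0000 + 0.8800·1.3641] = 1.1885; exercise value = 0.0000 ≤ continuation, so V_d = 1.1885
Node 0 (S = 25): continuation = 1/1.01·[0.1200·0.0000 + 0.8800·1.1885] = 1.0356; exercise value = 0.0000 ≤ continuation, so V_0 = 1.0356

$1.04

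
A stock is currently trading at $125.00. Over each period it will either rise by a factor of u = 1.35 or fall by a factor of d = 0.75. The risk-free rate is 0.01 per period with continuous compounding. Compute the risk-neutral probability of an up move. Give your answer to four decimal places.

p = 0.4334

Risk-neutral probability p = (e^0.01 − 0.75)/(1.35 − 0.75) = 0.2601/0.6000 = 0.4334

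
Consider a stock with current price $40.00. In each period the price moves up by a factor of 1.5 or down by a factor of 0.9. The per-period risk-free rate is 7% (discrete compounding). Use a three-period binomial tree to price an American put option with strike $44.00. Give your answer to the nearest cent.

$5.36

Risk-neutral probability p = (1 + 0.07 − 0.9)/(1.5 − 0.9) = 0.1700/0.6000 = 0.2833
Terminal stock prices: S_uuu = 135, S_uud = 81, S_udd = 48.6, S_ddd = 29.16
Terminal payoffs (K − S): max(-91, 0) = 0, max(-37, 0) = 0, max(-4.6, 0) = 0, max(14.84, 0) = 14.84
Node uu (S = 90): continuation = 1/1.07·[0.2833·0.0000 + 0.7167·0.0000] = 0.0000; exercise value = 0.0000 ≤ continuation, so V_uu = 0.0000
Node ud (S = 54): continuation = 1/1.07·[0.2833·0.0000 + 0.7167·0.0000] = 0.0000; exercise value = 0.0000 ≤ continuation, so V_ud = 0.0000
Node dd (S = 32.4): continuation = 1/1.07·[0.2833·0.0000 + 0.7167·14.8400] = 9.9396; exercise value = 11.6000 > continuation, so V_dd = 11.6000 (exercise)
Node u (S = 60): continuation = 1/1.07·[0.2833·0.0000 + 0.7167·0.0000] = 0.0000; exercise value = 0.0000 ≤ continuation, so V_u = 0.0000
Node d (S = 36): continuation = 1/1.07·[0.2833·0.0000 + 0.7167·11.6000] = 7.7695; exercise value = 8.0000 > continuation, so V_d = 8.0000 (exercise)
Node 0 (S = 40): continuation = 1/1.07·[0.2833·0.0000 + 0.7167·8.0000] = 5.3583; exercise value = 4.0000 ≤ continuation, so V_0 = 5.3583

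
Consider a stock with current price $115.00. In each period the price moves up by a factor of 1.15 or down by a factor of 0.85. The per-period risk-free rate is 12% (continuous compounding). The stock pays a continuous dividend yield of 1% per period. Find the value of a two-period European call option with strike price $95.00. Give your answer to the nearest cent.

Per-period risk-free factor R = e^0.12 = 1.1275; dividend-adjusted growth = e^(0.12−0.01) = 1.1163.
Risk-neutral probability p = (1.1163 − 0.85)/(1.15 − 0.85) = 0.2663/0.3000 = 0.8876
Terminal stock prices: S_uu = 152.1, S_ud = 112.4, S_dd = 83.09
Terminal payoffs (S − K): max(57.09, 0) = 57.09, max(17.41, 0) = 17.41, max(-11.91, 0) = 0
Node u (S = 132.2): V_u = e^(−0.12)·[0.8876·57.0875 + 0.1124·17.4125] = 46.6766
Node d (S = 97.75): V_d = e^(−0.12)·[0.8876·17.4125 + 0.1124·0.0000] = 13.7076
Node 0 (S = 115): V_0 = e^(−0.12)·[0.8876·46.6766 + 0.1124·13.7076] = 38.1116

$38.11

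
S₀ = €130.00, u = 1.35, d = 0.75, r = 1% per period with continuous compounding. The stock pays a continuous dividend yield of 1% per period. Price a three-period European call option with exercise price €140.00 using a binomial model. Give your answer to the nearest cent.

€23.74

Per-period risk-free factor R = e^0.01 = 1.0101; dividend-adjusted growth = e^(0.01−0.01) = 1.0000.
Risk-neutral probability p = (1.0000 − 0.75)/(1.35 − 0.75) = 0.2500/0.6000 = 0.4167
Terminal stock prices: S_uuu = 319.8, S_uud = 177.7, S_udd = 98.72, S_ddd = 54.84
Terminal payoffs (S − K): max(179.8, 0) = 179.8, max(37.69, 0) = 37.69, max(-41.28, 0) = 0, max(-85.16, 0) = 0
Node uu (S = 236.9): V_uu = e^(−0.01)·[0.4167·179.8488 + 0.5833·37.6938] = 95.9606
Node ud (S = 131.6): V_ud = e^(−0.01)·[0.4167·37.6938 + 0.5833·0.0000] = 15.5495
Node dd (S = 73.12): V_dd = e^(−0.01)·[0.4167·0.0000 + 0.5833·0.0000] = 0.0000
Node u (S = 175.5): V_u = e^(−0.01)·[0.4167·95.9606 + 0.5833·15.5495] = 48.5660
Node d (S = 97.5): V_d = e^(−0.01)·[0.4167·15.5495 + 0.5833·0.0000] = 6.4145
Node 0 (S = 130): V_0 = e^(−0.01)·[0.4167·48.5660 + 0.5833·6.4145] = 23.7390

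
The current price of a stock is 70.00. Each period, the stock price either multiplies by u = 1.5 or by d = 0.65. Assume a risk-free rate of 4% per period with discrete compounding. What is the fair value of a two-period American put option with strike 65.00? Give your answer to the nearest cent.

Risk-neutral probability p = (1 + 0.04 − 0.65)/(1.5 − 0.65) = 0.3900/0.8500 = 0.4588
Terminal stock prices: S_uu = 157.5, S_ud = 68.25, S_dd = 29.58
Terminal payoffs (K − S): max(-92.5, 0) = 0, max(-3.25, 0) = 0, max(35.42, 0) = 35.42
Node u (S = 105): continuation = 1/1.04·[0.4588·0.0000 + 0.5412·0.0000] = 0.0000; exercise value = 0.0000 ≤ continuation, so V_u = 0.0000
Node d (S = 45.5): continuation = 1/1.04·[0.4588·0.0000 + 0.5412·35.4250] = 18.4338; exercise value = 19.5000 > continuation, so V_d = 19.5000 (exercise)
Node 0 (S = 70): continuation = 1/1.04·[0.4588·0.0000 + 0.5412·19.5000] = 10.1471; exercise value = 0.0000 ≤ continuation, so V_0 = 10.1471

10.15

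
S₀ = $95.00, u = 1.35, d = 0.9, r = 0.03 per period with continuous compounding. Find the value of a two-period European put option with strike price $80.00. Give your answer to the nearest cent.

$1.45

Risk-neutral probability p = (e^0.03 − 0.9)/(1.35 − 0.9) = 0.1305/0.4500 = 0.2899
Terminal stock prices: S_uu = 173.1, S_ud = 115.4, S_dd = 76.95
Terminal payoffs (K − S): max(-93.14, 0) = 0, max(-35.42, 0) = 0, max(3.05, 0) = 3.05
Node u (S = 128.2): V_u = e^(−0.03)·[0.2899·0.0000 + 0.7101·0.0000] = 0.0000
Node d (S = 85.5): V_d = e^(−0.03)·[0.2899·0.0000 + 0.7101·3.0500] = 2.1018
Node 0 (S = 95): V_0 = e^(−0.03)·[0.2899·0.0000 + 0.7101·2.1018] = 1.4484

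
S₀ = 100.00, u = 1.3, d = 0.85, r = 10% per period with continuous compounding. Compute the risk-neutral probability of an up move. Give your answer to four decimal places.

p = 0.5670

Risk-neutral probability p = (e^0.1 − 0.85)/(1.3 − 0.85) = 0.2552/0.4500 = 0.5670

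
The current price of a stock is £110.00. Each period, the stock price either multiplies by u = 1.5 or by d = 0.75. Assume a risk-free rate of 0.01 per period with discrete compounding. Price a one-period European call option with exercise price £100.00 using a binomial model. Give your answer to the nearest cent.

Risk-neutral probability p = (1 + 0.01 − 0.75)/(1.5 − 0.75) = 0.2600/0.7500 = 0.3467
Terminal stock prices: S_u = 165, S_d = 82.5
Terminal payoffs (S − K): max(65, 0) = 65, max(-17.5, 0) = 0
Node 0 (S = 110): V_0 = 1/1.01·[0.3467·65.0000 + 0.6533·0.0000] = 22.3102

£22.31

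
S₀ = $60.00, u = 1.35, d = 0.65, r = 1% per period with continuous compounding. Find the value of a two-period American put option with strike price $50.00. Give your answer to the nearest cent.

Risk-neutral probability p = (e^0.01 − 0.65)/(1.35 − 0.65) = 0.3601/0.7000 = 0.5144
Terminal stock prices: S_uu = 109.4, S_ud = 52.65, S_dd = 25.35
Terminal payoffs (K − S): max(-59.35, 0) = 0, max(-2.65, 0) = 0, max(24.65, 0) = 24.65
Node u (S = 81): continuation = e^(−0.01)·[0.5144·0.0000 + 0.4856·0.0000] = 0.0000; exercise value = 0.0000 ≤ continuation, so V_u = 0.0000
Node d (S = 39): continuation = e^(−0.01)·[0.5144·0.0000 + 0.4856·24.6500] = 11.8520; exercise value = 11.0000 ≤ continuation, so V_d = 11.8520
Node 0 (S = 60): continuation = e^(−0.01)·[0.5144·0.0000 + 0.4856·11.8520] = 5.6986; exercise value = 0.0000 ≤ continuation, so V_0 = 5.6986

$5.70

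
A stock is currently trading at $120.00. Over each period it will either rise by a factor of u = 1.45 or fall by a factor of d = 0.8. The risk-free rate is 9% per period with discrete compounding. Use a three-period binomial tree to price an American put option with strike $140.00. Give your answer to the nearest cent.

Risk-neutral probability p = (1 + 0.09 − 0.8)/(1.45 − 0.8) = 0.2900/0.6500 = 0.4462
Terminal stock prices: S_uuu = 365.8, S_uud = 201.8, S_udd = 111.4, S_ddd = 61.44
Terminal payoffs (K − S): max(-225.8, 0) = 0, max(-61.84, 0) = 0, max(28.64, 0) = 28.64, max(78.56, 0) = 78.56
Node uu (S = 252.3): continuation = 1/1.09·[0.4462·0.0000 + 0.5538·0.0000] = 0.0000; exercise value = 0.0000 ≤ continuation, so V_uu = 0.0000
Node ud (S = 139.2): continuation = 1/1.09·[0.4462·0.0000 + 0.5538·28.6400] = 14.5524; exercise value = 0.8000 ≤ continuation, so V_ud = 14.5524
Node dd (S = 76.8): continuation = 1/1.09·[0.4462·28.6400 + 0.5538·78.5600] = 51.6404; exercise value = 63.2000 > continuation, so V_dd = 63.2000 (exercise)
Node u (S = 174): continuation = 1/1.09·[0.4462·0.0000 + 0.5538·14.5524] = 7.3943; exercise value = 0.0000 ≤ continuation, so V_u = 7.3943
Node d (S = 96): continuation = 1/1.09·[0.4462·14.5524 + 0.5538·63.2000] = 38.0695; exercise value = 44.0000 > continuation, so V_d = 44.0000 (exercise)
Node 0 (S = 120): continuation = 1/1.09·[0.4462·7.3943 + 0.5538·44.0000] = 25.3837; exercise value = 20.0000 ≤ continuation, so V_0 = 25.3837

$25.38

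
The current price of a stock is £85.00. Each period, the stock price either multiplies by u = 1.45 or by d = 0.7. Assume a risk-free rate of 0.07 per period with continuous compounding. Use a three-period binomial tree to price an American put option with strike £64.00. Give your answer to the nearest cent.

Risk-neutral probability p = (e^0.07 − 0.7)/(1.45 − 0.7) = 0.3725/0.7500 = 0.4967
Terminal stock prices: S_uuu = 259.1, S_uud = 125.1, S_udd = 60.39, S_ddd = 29.15
Terminal payoffs (K − S): max(-195.1, 0) = 0, max(-61.1, 0) = 0, max(3.608, 0) = 3.608, max(34.85, 0) = 34.85
Node uu (S = 178.7): continuation = e^(−0.07)·[0.4967·0.0000 + 0.5033·0.0000] = 0.0000; exercise value = 0.0000 ≤ continuation, so V_uu = 0.0000
Node ud (S = 86.27): continuation = e^(−0.07)·[0.4967·0.0000 + 0.5033·3.6075] = 1.6930; exercise value = 0.0000 ≤ continuation, so V_ud = 1.6930
Node dd (S = 41.65): continuation = e^(−0.07)·[0.4967·3.6075 + 0.5033·34.8450] = 18.0232; exercise value = 22.3500 > continuation, so V_dd = 22.3500 (exercise)
Node u (S = 123.2): continuation = e^(−0.07)·[0.4967·0.0000 + 0.5033·1.6930] = 0.7945; exercise value = 0.0000 ≤ continuation, so V_u = 0.7945
Node d (S = 59.5): continuation = e^(−0.07)·[0.4967·1.6930 + 0.5033·22.3500] = 11.2728; exercise value = 4.5000 ≤ continuation, so V_d = 11.2728
Node 0 (S = 85): continuation = e^(−0.07)·[0.4967·0.7945 + 0.5033·11.2728] = 5.6582; exercise value = 0.0000 ≤ continuation, so V_0 = 5.6582

£5.66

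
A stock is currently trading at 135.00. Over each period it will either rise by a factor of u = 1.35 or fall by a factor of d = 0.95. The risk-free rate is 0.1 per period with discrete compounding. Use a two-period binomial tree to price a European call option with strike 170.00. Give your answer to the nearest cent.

10.05

Risk-neutral probability p = (1 + 0.1 − 0.95)/(1.35 − 0.95) = 0.1500/0.4000 = 0.3750
Terminal stock prices: S_uu = 246, S_ud = 173.1, S_dd = 121.8
Terminal payoffs (S − K): max(76.04, 0) = 76.04, max(3.137, 0) = 3.137, max(-48.16, 0) = 0
Node u (S = 182.2): V_u = 1/1.1·[0.3750·76.0375 + 0.6250·3.1375] = 27.7045
Node d (S = 128.2): V_d = 1/1.1·[0.3750·3.1375 + 0.6250·0.0000] = 1.0696
Node 0 (S = 135): V_0 = 1/1.1·[0.3750·27.7045 + 0.6250·1.0696] = 10.0525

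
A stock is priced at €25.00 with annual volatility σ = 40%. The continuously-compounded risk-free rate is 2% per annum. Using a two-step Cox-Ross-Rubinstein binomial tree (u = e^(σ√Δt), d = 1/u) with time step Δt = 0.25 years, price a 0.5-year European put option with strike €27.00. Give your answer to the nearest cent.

€3.91

CRR parameters: u = e^(σ√Δt) = e^(0.4·√0.25) = 1.2214, d = 1/u = 0.8187
Per-period rate: rΔt = 0.02·0.25 = 0.005, so R = e^0.005 = 1.0050
Risk-neutral probability p = (e^0.005 − 0.8187)/(1.2214 − 0.8187) = 0.1863/0.4027 = 0.4626
Terminal stock prices: S_uu = 37.3, S_ud = 25, S_dd = 16.76
Terminal payoffs (K − S): max(-10.3, 0) = 0, max(2, 0) = 2, max(10.24, 0) = 10.24
Node u (S = 30.54): V_u = e^(−0.005)·[0.4626·0.0000 + 0.5374·2.0000] = 1.0694
Node d (S = 20.47): V_d = e^(−0.005)·[0.4626·2.0000 + 0.5374·10.2420] = 6.3971
Node 0 (S = 25): V_0 = e^(−0.005)·[0.4626·1.0694 + 0.5374·6.3971] = 3.9128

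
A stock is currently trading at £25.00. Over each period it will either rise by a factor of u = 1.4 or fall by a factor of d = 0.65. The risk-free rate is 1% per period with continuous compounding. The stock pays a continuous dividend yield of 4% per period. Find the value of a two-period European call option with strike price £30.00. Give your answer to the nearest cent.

£3.40

Per-period risk-free factor R = e^0.01 = 1.0101; dividend-adjusted growth = e^(0.01−0.04) = 0.9704.
Risk-neutral probability p = (0.9704 − 0.65)/(1.4 − 0.65) = 0.3204/0.7500 = 0.4273
Terminal stock prices: S_uu = 49, S_ud = 22.75, S_dd = 10.56
Terminal payoffs (S − K): max(19, 0) = 19, max(-7.25, 0) = 0, max(-19.44, 0) = 0
Node u (S = 35): V_u = e^(−0.01)·[0.4273·19.0000 + 0.5727·0.0000] = 8.0372
Node d (S = 16.25): V_d = e^(−0.01)·[0.4273·0.0000 + 0.5727·0.0000] = 0.0000
Node 0 (S = 25): V_0 = e^(−0.01)·[0.4273·8.0372 + 0.5727·0.0000] = 3.3998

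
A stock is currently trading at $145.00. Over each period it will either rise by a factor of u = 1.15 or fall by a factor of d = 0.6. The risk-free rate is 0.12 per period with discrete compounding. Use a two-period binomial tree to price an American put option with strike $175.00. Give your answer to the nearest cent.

Risk-neutral probability p = (1 + 0.12 − 0.6)/(1.15 − 0.6) = 0.5200/0.5500 = 0.9455
Terminal stock prices: S_uu = 191.8, S_ud = 100, S_dd = 52.2
Terminal payoffs (K − S): max(-16.76, 0) = 0, max(74.95, 0) = 74.95, max(122.8, 0) = 122.8
Node u (S = 166.8): continuation = 1/1.12·[0.9455·0.0000 + 0.0545·74.9500] = 3.6502; exercise value = 8.2500 > continuation, so V_u = 8.2500 (exercise)
Node d (S = 87): continuation = 1/1.12·[0.9455·74.9500 + 0.0545·122.8000] = 69.2500; exercise value = 88.0000 > continuation, so V_d = 88.0000 (exercise)
Node 0 (S = 145): continuation = 1/1.12·[0.9455·8.2500 + 0.0545·88.0000] = 11.2500; exercise value = 30.0000 > continuation, so V_0 = 30.0000 (exercise)

$30.00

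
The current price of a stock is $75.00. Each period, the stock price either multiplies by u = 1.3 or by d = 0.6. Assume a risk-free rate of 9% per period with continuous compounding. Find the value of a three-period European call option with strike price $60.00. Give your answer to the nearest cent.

Risk-neutral probability p = (e^0.09 − 0.6)/(1.3 − 0.6) = 0.4942/0.7000 = 0.7060
Terminal stock prices: S_uuu = 164.8, S_uud = 76.05, S_udd = 35.1, S_ddd = 16.2
Terminal payoffs (S − K): max(104.8, 0) = 104.8, max(16.05, 0) = 16.05, max(-24.9, 0) = 0, max(-43.8, 0) = 0
Node uu (S = 126.8): V_uu = e^(−0.09)·[0.7060·104.7750 + 0.2940·16.0500] = 71.9141
Node ud (S = 58.5): V_ud = e^(−0.09)·[0.7060·16.0500 + 0.2940·0.0000] = 10.3555
Node dd (S = 27): V_dd = e^(−0.09)·[0.7060·0.0000 + 0.2940·0.0000] = 0.0000
Node u (S = 97.5): V_u = e^(−0.09)·[0.7060·71.9141 + 0.2940·10.3555] = 49.1820
Node d (S = 45): V_d = e^(−0.09)·[0.7060·10.3555 + 0.2940·0.0000] = 6.6814
Node 0 (S = 75): V_0 = e^(−0.09)·[0.7060·49.1820 + 0.2940·6.6814] = 33.5278

$33.53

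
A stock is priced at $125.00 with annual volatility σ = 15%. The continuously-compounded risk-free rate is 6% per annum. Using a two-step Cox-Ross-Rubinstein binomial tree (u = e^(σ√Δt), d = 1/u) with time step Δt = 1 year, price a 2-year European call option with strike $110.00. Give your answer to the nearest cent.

$29.14

CRR parameters: u = e^(σ√Δt) = e^(0.15·√1) = 1.1618, d = 1/u = 0.8607
Per-period rate: rΔt = 0.06·1 = 0.06, so R = e^0.06 = 1.0618
Risk-neutral probability p = (e^0.06 − 0.8607)/(1.1618 − 0.8607) = 0.2011/0.3011 = 0.6679
Terminal stock prices: S_uu = 168.7, S_ud = 125, S_dd = 92.6
Terminal payoffs (S − K): max(58.73, 0) = 58.73, max(15, 0) = 15, max(-17.4, 0) = 0
Node u (S = 145.2): V_u = e^(−0.06)·[0.6679·58.7324 + 0.3321·15.0000] = 41.6352
Node d (S = 107.6): V_d = e^(−0.06)·[0.6679·15.0000 + 0.3321·0.0000] = 9.4354
Node 0 (S = 125): V_0 = e^(−0.06)·[0.6679·41.6352 + 0.3321·9.4354] = 29.1404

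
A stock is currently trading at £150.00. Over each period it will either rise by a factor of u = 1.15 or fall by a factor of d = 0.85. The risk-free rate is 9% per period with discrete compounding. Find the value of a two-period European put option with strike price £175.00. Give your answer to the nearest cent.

Risk-neutral probability p = (1 + 0.09 − 0.85)/(1.15 − 0.85) = 0.2400/0.3000 = 0.8000
Terminal stock prices: S_uu = 198.4, S_ud = 146.6, S_dd = 108.4
Terminal payoffs (K − S): max(-23.37, 0) = 0, max(28.38, 0) = 28.38, max(66.63, 0) = 66.63
Node u (S = 172.5): V_u = 1/1.09·[0.8000·0.0000 + 0.2000·28.3750] = 5.2064
Node d (S = 127.5): V_d = 1/1.09·[0.8000·28.3750 + 0.2000·66.6250] = 33.0505
Node 0 (S = 150): V_0 = 1/1.09·[0.8000·5.2064 + 0.2000·33.0505] = 9.8855

£9.89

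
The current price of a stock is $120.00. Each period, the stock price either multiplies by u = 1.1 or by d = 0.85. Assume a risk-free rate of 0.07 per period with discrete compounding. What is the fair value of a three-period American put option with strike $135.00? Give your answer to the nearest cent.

Risk-neutral probability p = (1 + 0.07 − 0.85)/(1.1 − 0.85) = 0.2200/0.2500 = 0.8800
Terminal stock prices: S_uuu = 159.7, S_uud = 123.4, S_udd = 95.37, S_ddd = 73.69
Terminal payoffs (K − S): max(-24.72, 0) = 0, max(11.58, 0) = 11.58, max(39.63, 0) = 39.63, max(61.31, 0) = 61.31
Node uu (S = 145.2): continuation = 1/1.07·[0.8800·0.0000 + 0.1200·11.5800] = 1.2987; exercise value = 0.0000 ≤ continuation, so V_uu = 1.2987
Node ud (S = 112.2): continuation = 1/1.07·[0.8800·11.5800 + 0.1200·39.6300] = 13.9682; exercise value = 22.8000 > continuation, so V_ud = 22.8000 (exercise)
Node dd (S = 86.7): continuation = 1/1.07·[0.8800·39.6300 + 0.1200·61.3050] = 39.4682; exercise value = 48.3000 > continuation, so V_dd = 48.3000 (exercise)
Node u (S = 132): continuation = 1/1.07·[0.8800·1.2987 + 0.1200·22.8000] = 3.6251; exercise value = 3.0000 ≤ continuation, so V_u = 3.6251
Node d (S = 102): continuation = 1/1.07·[0.8800·22.8000 + 0.1200·48.3000] = 24.1682; exercise value = 33.0000 > continuation, so V_d = 33.0000 (exercise)
Node 0 (S = 120): continuation = 1/1.07·[0.8800·3.6251 + 0.1200·33.0000] = 6.6823; exercise value = 15.0000 > continuation, so V_0 = 15.0000 (exercise)

$15.00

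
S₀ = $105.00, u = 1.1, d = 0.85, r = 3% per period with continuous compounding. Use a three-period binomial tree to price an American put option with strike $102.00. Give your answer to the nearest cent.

$4.39

Risk-neutral probability p = (e^0.03 − 0.85)/(1.1 − 0.85) = 0.1805/0.2500 = 0.7218
Terminal stock prices: S_uuu = 139.8, S_uud = 108, S_udd = 83.45, S_ddd = 64.48
Terminal payoffs (K − S): max(-37.76, 0) = 0, max(-5.993, 0) = 0, max(18.55, 0) = 18.55, max(37.52, 0) = 37.52
Node uu (S = 127.1): continuation = e^(−0.03)·[0.7218·0.0000 + 0.2782·0.0000] = 0.0000; exercise value = 0.0000 ≤ continuation, so V_uu = 0.0000
Node ud (S = 98.18): continuation = e^(−0.03)·[0.7218·0.0000 + 0.2782·18.5512] = 5.0081; exercise value = 3.8250 ≤ continuation, so V_ud = 5.0081
Node dd (S = 75.86): continuation = e^(−0.03)·[0.7218·18.5512 + 0.2782·37.5169] = 23.1229; exercise value = 26.1375 > continuation, so V_dd = 26.1375 (exercise)
Node u (S = 115.5): continuation = e^(−0.03)·[0.7218·0.0000 + 0.2782·5.0081] = 1.3520; exercise value = 0.0000 ≤ continuation, so V_u = 1.3520
Node d (S = 89.25): continuation = e^(−0.03)·[0.7218·5.0081 + 0.2782·26.1375] = 10.5642; exercise value = 12.7500 > continuation, so V_d = 12.7500 (exercise)
Node 0 (S = 105): continuation = e^(−0.03)·[0.7218·1.3520 + 0.2782·12.7500] = 4.3890; exercise value = 0.0000 ≤ continuation, so V_0 = 4.3890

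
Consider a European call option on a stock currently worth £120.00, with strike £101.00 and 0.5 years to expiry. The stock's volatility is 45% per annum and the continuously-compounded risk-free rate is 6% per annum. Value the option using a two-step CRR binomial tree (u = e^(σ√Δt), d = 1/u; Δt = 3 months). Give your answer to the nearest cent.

CRR parameters: u = e^(σ√Δt) = e^(0.45·√0.25) = 1.2523, d = 1/u = 0.7985
Per-period rate: rΔt = 0.06·0.25 = 0.015, so R = e^0.015 = 1.0151
Risk-neutral probability p = (e^0.015 − 0.7985)/(1.2523 − 0.7985) = 0.2166/0.4538 = 0.4773
Terminal stock prices: S_uu = 188.2, S_ud = 120, S_dd = 76.52
Terminal payoffs (S − K): max(87.2, 0) = 87.2, max(19, 0) = 19, max(-24.48, 0) = 0
Node u (S = 150.3): V_u = e^(−0.015)·[0.4773·87.1975 + 0.5227·19.0000] = 50.7824
Node d (S = 95.82): V_d = e^(−0.015)·[0.4773·19.0000 + 0.5227·0.0000] = 8.9335
Node 0 (S = 120): V_0 = e^(−0.015)·[0.4773·50.7824 + 0.5227·8.9335] = 28.4771

£28.48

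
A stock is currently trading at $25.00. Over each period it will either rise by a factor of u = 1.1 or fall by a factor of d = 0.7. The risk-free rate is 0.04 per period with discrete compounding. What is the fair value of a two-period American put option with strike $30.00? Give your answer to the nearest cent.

$5.00

Risk-neutral probability p = (1 + 0.04 − 0.7)/(1.1 − 0.7) = 0.3400/0.4000 = 0.8500
Terminal stock prices: S_uu = 30.25, S_ud = 19.25, S_dd = 12.25
Terminal payoffs (K − S): max(-0.25, 0) = 0, max(10.75, 0) = 10.75, max(17.75, 0) = 17.75
Node u (S = 27.5): continuation = 1/1.04·[0.8500·0.0000 + 0.1500·10.7500] = 1.5505; exercise value = 2.5000 > continuation, so V_u = 2.5000 (exercise)
Node d (S = 17.5): continuation = 1/1.04·[0.8500·10.7500 + 0.1500·17.7500] = 11.3462; exercise value = 12.5000 > continuation, so V_d = 12.5000 (exercise)
Node 0 (S = 25): continuation = 1/1.04·[0.8500·2.5000 + 0.1500·12.5000] = 3.8462; exercise value = 5.0000 > continuation, so V_0 = 5.0000 (exercise)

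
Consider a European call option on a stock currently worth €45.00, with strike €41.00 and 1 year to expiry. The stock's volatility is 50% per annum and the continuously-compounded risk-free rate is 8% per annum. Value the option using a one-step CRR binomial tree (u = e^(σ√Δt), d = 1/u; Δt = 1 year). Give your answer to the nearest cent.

CRR parameters: u = e^(σ√Δt) = e^(0.5·√1) = 1.6487, d = 1/u = 0.6065
Per-period rate: rΔt = 0.08·1 = 0.08, so R = e^0.08 = 1.0833
Risk-neutral probability p = (e^0.08 − 0.6065)/(1.6487 − 0.6065) = 0.4768/1.0422 = 0.4575
Terminal stock prices: S_u = 74.19, S_d = 27.29
Terminal payoffs (S − K): max(33.19, 0) = 33.19, max(-13.71, 0) = 0
Node 0 (S = 45): V_0 = e^(−0.08)·[0.4575·33.1925 + 0.5425·0.0000] = 14.0167

€14.02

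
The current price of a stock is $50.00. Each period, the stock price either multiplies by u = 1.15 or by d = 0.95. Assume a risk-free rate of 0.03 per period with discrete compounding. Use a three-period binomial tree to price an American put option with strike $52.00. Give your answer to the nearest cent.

$2.64

Risk-neutral probability p = (1 + 0.03 − 0.95)/(1.15 − 0.95) = 0.0800/0.2000 = 0.4000
Terminal stock prices: S_uuu = 76.04, S_uud = 62.82, S_udd = 51.89, S_ddd = 42.87
Terminal payoffs (K − S): max(-24.04, 0) = 0, max(-10.82, 0) = 0, max(0.1063, 0) = 0.1063, max(9.131, 0) = 9.131
Node uu (S = 66.12): continuation = 1/1.03·[0.4000·0.0000 + 0.6000·0.0000] = 0.0000; exercise value = 0.0000 ≤ continuation, so V_uu = 0.0000
Node ud (S = 54.62): continuation = 1/1.03·[0.4000·0.0000 + 0.6000·0.1063] = 0.0619; exercise value = 0.0000 ≤ continuation, so V_ud = 0.0619
Node dd (S = 45.12): continuation = 1/1.03·[0.4000·0.1063 + 0.6000·9.1313] = 5.3604; exercise value = 6.8750 > continuation, so V_dd = 6.8750 (exercise)
Node u (S = 57.5): continuation = 1/1.03·[0.4000·0.0000 + 0.6000·0.0619] = 0.0361; exercise value = 0.0000 ≤ continuation, so V_u = 0.0361
Node d (S = 47.5): continuation = 1/1.03·[0.4000·0.0619 + 0.6000·6.8750] = 4.0289; exercise value = 4.5000 > continuation, so V_d = 4.5000 (exercise)
Node 0 (S = 50): continuation = 1/1.03·[0.4000·0.0361 + 0.6000·4.5000] = 2.6354; exercise value = 2.0000 ≤ continuation, so V_0 = 2.6354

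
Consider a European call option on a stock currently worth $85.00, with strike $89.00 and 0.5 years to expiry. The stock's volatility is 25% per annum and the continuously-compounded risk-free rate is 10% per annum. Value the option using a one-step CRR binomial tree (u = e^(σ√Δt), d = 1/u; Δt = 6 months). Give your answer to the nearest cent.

CRR parameters: u = e^(σ√Δt) = e^(0.25·√0.5) = 1.1934, d = 1/u = 0.8380
Per-period rate: rΔt = 0.1·0.5 = 0.05, so R = e^0.05 = 1.0513
Risk-neutral probability p = (e^0.05 − 0.8380)/(1.1934 − 0.8380) = 0.2133/0.3554 = 0.6002
Terminal stock prices: S_u = 101.4, S_d = 71.23
Terminal payoffs (S − K): max(12.44, 0) = 12.44, max(-17.77, 0) = 0
Node 0 (S = 85): V_0 = e^(−0.05)·[0.6002·12.4360 + 0.3998·0.0000] = 7.0999

$7.10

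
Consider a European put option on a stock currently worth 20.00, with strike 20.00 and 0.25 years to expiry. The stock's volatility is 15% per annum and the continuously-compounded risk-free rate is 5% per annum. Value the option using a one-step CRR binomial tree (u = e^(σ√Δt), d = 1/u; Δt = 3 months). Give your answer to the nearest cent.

CRR parameters: u = e^(σ√Δt) = e^(0.15·√0.25) = 1.0779, d = 1/u = 0.9277
Per-period rate: rΔt = 0.05·0.25 = 0.0125, so R = e^0.0125 = 1.0126
Risk-neutral probability p = (e^0.0125 − 0.9277)/(1.0779 − 0.9277) = 0.0848/0.1501 = 0.5650
Terminal stock prices: S_u = 21.56, S_d = 18.55
Terminal payoffs (K − S): max(-1.558, 0) = 0, max(1.445, 0) = 1.445
Node 0 (S = 20): V_0 = e^(−0.0125)·[0.5650·0.0000 + 0.4350·1.4451] = 0.6208

0.62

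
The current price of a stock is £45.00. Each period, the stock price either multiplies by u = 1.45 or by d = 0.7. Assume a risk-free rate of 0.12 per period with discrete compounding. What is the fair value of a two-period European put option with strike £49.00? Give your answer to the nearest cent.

Risk-neutral probability p = (1 + 0.12 − 0.7)/(1.45 − 0.7) = 0.4200/0.7500 = 0.5600
Terminal stock prices: S_uu = 94.61, S_ud = 45.67, S_dd = 22.05
Terminal payoffs (K − S): max(-45.61, 0) = 0, max(3.325, 0) = 3.325, max(26.95, 0) = 26.95
Node u (S = 65.25): V_u = 1/1.12·[0.5600·0.0000 + 0.4400·3.3250] = 1.3063
Node d (S = 31.5): V_d = 1/1.12·[0.5600·3.3250 + 0.4400·26.9500] = 12.2500
Node 0 (S = 45): V_0 = 1/1.12·[0.5600·1.3063 + 0.4400·12.2500] = 5.4656

£5.47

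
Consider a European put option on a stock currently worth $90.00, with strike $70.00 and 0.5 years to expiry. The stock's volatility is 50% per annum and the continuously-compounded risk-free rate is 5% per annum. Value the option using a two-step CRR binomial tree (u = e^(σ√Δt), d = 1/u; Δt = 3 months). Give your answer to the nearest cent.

$4.34

CRR parameters: u = e^(σ√Δt) = e^(0.5·√0.25) = 1.2840, d = 1/u = 0.7788
Per-period rate: rΔt = 0.05·0.25 = 0.0125, so R = e^0.0125 = 1.0126
Risk-neutral probability p = (e^0.0125 − 0.7788)/(1.2840 − 0.7788) = 0.2338/0.5052 = 0.4627
Terminal stock prices: S_uu = 148.4, S_ud = 90, S_dd = 54.59
Terminal payoffs (K − S): max(-78.38, 0) = 0, max(-20, 0) = 0, max(15.41, 0) = 15.41
Node u (S = 115.6): V_u = e^(−0.0125)·[0.4627·0.0000 + 0.5373·0.0000] = 0.0000
Node d (S = 70.09): V_d = e^(−0.0125)·[0.4627·0.0000 + 0.5373·15.4122] = 8.1778
Node 0 (S = 90): V_0 = e^(−0.0125)·[0.4627·0.0000 + 0.5373·8.1778] = 4.3392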